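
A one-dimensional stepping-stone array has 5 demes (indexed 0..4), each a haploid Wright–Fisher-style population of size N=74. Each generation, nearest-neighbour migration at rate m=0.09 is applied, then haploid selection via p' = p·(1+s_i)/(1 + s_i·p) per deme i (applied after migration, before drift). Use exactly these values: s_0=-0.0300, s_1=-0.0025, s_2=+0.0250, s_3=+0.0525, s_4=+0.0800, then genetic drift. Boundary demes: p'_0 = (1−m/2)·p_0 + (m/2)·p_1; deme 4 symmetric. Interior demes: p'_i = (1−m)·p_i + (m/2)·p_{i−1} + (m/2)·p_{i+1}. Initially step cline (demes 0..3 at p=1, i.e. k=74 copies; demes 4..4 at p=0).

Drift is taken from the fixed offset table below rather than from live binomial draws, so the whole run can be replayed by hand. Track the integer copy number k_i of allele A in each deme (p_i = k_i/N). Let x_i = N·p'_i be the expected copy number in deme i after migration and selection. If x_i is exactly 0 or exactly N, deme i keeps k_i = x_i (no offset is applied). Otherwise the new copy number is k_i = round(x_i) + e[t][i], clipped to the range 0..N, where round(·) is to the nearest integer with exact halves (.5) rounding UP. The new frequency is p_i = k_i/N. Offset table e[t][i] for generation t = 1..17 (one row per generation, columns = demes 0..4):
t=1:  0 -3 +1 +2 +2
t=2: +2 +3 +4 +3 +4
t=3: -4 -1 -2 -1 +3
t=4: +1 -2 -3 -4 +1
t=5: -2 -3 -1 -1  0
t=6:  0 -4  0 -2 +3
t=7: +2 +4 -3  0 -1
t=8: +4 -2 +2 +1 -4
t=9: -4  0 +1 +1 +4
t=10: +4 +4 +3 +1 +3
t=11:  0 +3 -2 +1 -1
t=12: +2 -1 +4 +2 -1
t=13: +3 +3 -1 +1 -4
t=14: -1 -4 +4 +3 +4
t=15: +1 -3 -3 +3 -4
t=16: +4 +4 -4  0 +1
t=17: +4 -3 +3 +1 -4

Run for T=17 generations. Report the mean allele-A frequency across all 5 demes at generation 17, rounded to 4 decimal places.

t=0: k=[74 74 74 74 0]
t=1: x=[74.0000 74.0000 74.0000 70.8290 3.5835] k=[74 74 74 73 6]
t=2: x=[74.0000 74.0000 73.9561 70.2179 9.6422] k=[74 74 74 73 14]
t=3: x=[74.0000 74.0000 73.9561 70.5617 17.6693] k=[74 74 72 70 21]
t=4: x=[74.0000 73.9098 72.0475 68.1660 24.4481] k=[74 72 69 64 25]
t=5: x=[73.9072 71.9500 69.0258 62.9593 28.0831] k=[72 69 68 62 28]
t=6: x=[71.8009 69.0785 67.9143 61.2878 30.9058] k=[72 65 68 59 34]
t=7: x=[71.6157 65.4311 67.6057 58.9042 36.5472] k=[74 69 65 59 36]
t=8: x=[73.7681 69.0334 65.1051 58.8605 38.4580] k=[74 67 67 60 34]
t=9: x=[73.6753 67.2998 66.8462 59.7432 36.5923] k=[70 67 68 61 41]
t=10: x=[69.7445 67.1645 67.7821 60.9733 43.2910] k=[74 71 71 62 46]
t=11: x=[73.8608 71.1281 70.6743 62.2013 48.0316] k=[74 74 69 63 47]
t=12: x=[74.0000 73.7744 69.0699 63.0365 49.0093] k=[74 73 73 65 48]
t=13: x=[73.9536 73.0426 72.6726 65.0071 50.0287] k=[74 74 72 66 46]
t=14: x=[74.0000 73.9098 71.8716 65.7525 48.2077] k=[74 70 74 69 52]
t=15: x=[73.8144 70.3513 73.6048 68.7166 53.9109] k=[74 67 71 72 50]
t=16: x=[73.6753 67.4801 70.9383 71.1105 52.1921] k=[74 71 67 71 53]
t=17: x=[73.8608 70.9477 67.5077 70.1988 54.9199] k=[74 68 71 71 51]

0.9054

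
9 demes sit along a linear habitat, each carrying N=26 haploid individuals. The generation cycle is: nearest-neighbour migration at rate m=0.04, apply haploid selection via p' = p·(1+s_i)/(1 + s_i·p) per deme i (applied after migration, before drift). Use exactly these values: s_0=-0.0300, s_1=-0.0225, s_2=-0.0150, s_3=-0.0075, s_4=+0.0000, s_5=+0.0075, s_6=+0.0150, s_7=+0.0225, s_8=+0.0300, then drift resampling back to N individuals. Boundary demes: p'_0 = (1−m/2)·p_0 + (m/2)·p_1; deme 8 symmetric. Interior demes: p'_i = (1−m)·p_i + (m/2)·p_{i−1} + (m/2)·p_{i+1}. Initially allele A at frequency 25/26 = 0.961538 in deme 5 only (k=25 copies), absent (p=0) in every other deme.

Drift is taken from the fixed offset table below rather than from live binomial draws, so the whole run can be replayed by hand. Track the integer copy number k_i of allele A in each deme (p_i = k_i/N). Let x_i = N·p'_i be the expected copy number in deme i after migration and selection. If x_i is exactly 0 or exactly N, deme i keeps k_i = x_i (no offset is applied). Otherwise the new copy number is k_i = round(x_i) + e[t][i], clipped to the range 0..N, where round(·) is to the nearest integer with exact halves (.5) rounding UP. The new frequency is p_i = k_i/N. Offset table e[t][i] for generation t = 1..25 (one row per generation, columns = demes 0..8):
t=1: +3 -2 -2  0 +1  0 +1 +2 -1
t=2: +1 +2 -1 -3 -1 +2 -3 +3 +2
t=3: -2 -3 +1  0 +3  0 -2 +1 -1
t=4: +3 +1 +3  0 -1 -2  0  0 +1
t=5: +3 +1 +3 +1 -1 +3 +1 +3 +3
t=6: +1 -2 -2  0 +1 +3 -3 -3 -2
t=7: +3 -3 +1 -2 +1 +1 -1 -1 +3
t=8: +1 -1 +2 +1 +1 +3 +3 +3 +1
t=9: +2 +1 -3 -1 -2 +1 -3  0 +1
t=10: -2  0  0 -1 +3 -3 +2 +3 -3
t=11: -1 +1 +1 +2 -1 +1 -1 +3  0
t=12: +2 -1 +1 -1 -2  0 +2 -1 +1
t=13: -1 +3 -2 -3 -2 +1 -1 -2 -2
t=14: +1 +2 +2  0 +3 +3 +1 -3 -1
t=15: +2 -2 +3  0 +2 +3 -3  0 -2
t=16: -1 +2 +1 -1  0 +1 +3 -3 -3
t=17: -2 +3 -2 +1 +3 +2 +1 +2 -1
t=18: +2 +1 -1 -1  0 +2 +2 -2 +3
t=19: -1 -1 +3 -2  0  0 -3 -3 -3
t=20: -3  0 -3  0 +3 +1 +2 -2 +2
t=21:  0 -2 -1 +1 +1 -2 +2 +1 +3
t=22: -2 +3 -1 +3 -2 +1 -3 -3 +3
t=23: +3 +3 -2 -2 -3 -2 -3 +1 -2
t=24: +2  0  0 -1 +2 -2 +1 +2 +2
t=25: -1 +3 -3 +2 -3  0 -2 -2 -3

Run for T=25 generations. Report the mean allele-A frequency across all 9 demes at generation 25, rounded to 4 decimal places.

0.2222

t=0: k=[0 0 0 0 0 25 0 0 0]
t=1: x=[0.0000 0.0000 0.0000 0.0000 0.5000 24.0138 0.5074 0.0000 0.0000] k=[0 0 0 0 2 24 2 0 0]
t=2: x=[0.0000 0.0000 0.0000 0.0397 2.4000 23.1391 2.4326 0.0409 0.0000] k=[0 0 0 0 1 25 0 3 0]
t=3: x=[0.0000 0.0000 0.0000 0.0199 1.4600 24.0336 0.5682 2.9375 0.0618] k=[0 0 0 0 4 24 0 4 0]
t=4: x=[0.0000 0.0000 0.0000 0.0794 4.3200 23.1391 0.5682 3.9134 0.0824] k=[0 0 0 0 3 21 1 4 1]
t=5: x=[0.0000 0.0000 0.0000 0.0596 3.3000 20.2734 1.4807 3.9540 1.0905] k=[0 0 0 1 2 23 2 7 4]
t=6: x=[0.0000 0.0000 0.0197 0.9928 2.4000 22.1844 2.5541 6.9527 4.1623] k=[0 0 0 1 3 25 0 4 2]
t=7: x=[0.0000 0.0000 0.0197 1.0126 3.4000 24.0734 0.5885 3.9540 2.0963] k=[0 0 1 0 4 25 0 3 5]
t=8: x=[0.0000 0.0196 0.9461 0.0993 4.3400 24.0932 0.5682 3.0392 5.0797] k=[0 0 3 1 5 26 4 6 6]
t=9: x=[0.0000 0.0587 2.8613 1.1120 5.3400 25.1462 4.5355 6.0628 6.1375] k=[0 1 0 0 3 26 2 6 7]
t=10: x=[0.0194 0.9392 0.0197 0.0596 3.4000 25.0667 2.5946 6.0426 7.1320] k=[0 1 0 0 6 22 5 9 4]
t=11: x=[0.0194 0.9392 0.0197 0.1191 6.2000 21.3685 5.4842 8.9501 4.2031] k=[0 2 1 2 5 22 4 12 4]
t=12: x=[0.0388 1.8995 1.0250 2.0259 5.2800 21.3287 4.5759 11.8233 4.2643] k=[2 1 2 1 3 21 7 11 5]
t=13: x=[1.9250 1.0175 1.9328 1.0524 3.3200 20.3929 7.4388 10.9407 5.2426] k=[1 4 0 0 1 21 6 9 3]
t=14: x=[1.0295 3.7858 0.0788 0.0199 1.3800 20.3332 6.4318 8.9501 3.2021] k=[2 6 2 0 4 23 7 6 2]
t=15: x=[2.0225 5.7376 2.0118 0.1191 4.3000 22.3236 7.3784 6.0426 2.1373] k=[4 4 5 0 6 25 4 6 0]
t=16: x=[3.8980 3.9433 4.8204 0.2184 6.2600 24.2125 4.5153 5.9414 0.1236] k=[3 6 6 0 6 25 8 3 0]
t=17: x=[2.9787 5.8364 5.8115 0.2382 6.2600 24.2920 8.3240 3.1002 0.0618] k=[1 9 4 1 9 26 9 5 0]
t=18: x=[1.1267 8.6085 3.9887 1.2113 9.1800 25.3249 9.3490 5.0702 0.1030] k=[3 10 3 0 9 26 11 3 3]
t=19: x=[3.0569 9.5819 3.0392 0.2382 9.1600 25.3646 11.2349 3.2223 3.0793] k=[2 9 6 0 9 25 8 0 0]
t=20: x=[2.0809 8.6680 5.8710 0.2978 9.1400 24.3516 8.2637 0.1636 0.0000] k=[0 9 3 0 12 25 10 0 0]
t=21: x=[0.1746 8.5688 3.0194 0.2978 12.0200 24.4509 10.1921 0.2045 0.0000] k=[0 7 2 1 13 22 12 1 0]
t=22: x=[0.1358 6.6468 2.0513 1.2510 12.9400 21.6471 12.0762 1.2257 0.0206] k=[0 10 1 4 11 23 9 0 3]
t=23: x=[0.1940 9.4825 1.2223 4.0542 11.1000 22.5027 9.1883 0.2453 3.0180] k=[3 12 0 2 8 21 6 1 1]
t=24: x=[3.0960 11.4340 0.2758 2.0656 8.1400 20.4726 6.2706 1.1237 1.0288] k=[5 11 0 1 10 18 7 3 3]
t=25: x=[4.9959 10.5172 0.2364 1.1517 9.9800 17.6624 7.2174 3.1409 3.0793] k=[4 14 0 3 7 18 5 1 0]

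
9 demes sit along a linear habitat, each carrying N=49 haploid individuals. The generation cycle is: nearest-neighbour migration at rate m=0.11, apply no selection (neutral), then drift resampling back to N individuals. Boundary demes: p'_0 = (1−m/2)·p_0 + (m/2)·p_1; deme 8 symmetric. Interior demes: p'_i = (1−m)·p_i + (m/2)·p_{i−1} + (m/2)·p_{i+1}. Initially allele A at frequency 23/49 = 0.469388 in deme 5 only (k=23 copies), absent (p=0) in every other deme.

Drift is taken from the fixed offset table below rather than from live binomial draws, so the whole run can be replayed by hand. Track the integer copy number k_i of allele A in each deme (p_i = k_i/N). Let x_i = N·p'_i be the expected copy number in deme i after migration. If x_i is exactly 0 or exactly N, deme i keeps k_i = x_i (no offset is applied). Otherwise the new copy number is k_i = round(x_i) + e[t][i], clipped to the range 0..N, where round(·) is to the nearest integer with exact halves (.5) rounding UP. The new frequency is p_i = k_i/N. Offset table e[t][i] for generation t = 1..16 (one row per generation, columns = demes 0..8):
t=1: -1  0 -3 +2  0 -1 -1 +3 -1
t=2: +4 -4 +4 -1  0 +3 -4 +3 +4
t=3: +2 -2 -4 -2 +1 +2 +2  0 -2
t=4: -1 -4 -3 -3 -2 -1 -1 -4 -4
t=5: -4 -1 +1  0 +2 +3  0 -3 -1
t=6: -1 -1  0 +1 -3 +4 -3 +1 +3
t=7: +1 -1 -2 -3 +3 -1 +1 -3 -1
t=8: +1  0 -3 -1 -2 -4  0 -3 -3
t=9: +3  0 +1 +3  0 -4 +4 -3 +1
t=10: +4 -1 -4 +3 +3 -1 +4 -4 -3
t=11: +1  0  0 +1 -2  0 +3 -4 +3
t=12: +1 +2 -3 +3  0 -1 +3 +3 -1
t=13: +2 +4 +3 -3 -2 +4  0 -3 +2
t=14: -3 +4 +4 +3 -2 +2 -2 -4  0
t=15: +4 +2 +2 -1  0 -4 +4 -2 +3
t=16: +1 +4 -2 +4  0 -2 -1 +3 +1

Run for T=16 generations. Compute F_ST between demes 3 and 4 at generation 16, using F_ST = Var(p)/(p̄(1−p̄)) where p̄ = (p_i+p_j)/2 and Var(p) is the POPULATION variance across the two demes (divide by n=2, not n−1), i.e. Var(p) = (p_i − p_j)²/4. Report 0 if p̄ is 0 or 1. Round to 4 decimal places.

t=0: k=[0 0 0 0 0 23 0 0 0]
t=1: x=[0.0000 0.0000 0.0000 0.0000 1.2650 20.4700 1.2650 0.0000 0.0000] k=[0 0 0 0 1 19 0 0 0]
t=2: x=[0.0000 0.0000 0.0000 0.0550 1.9350 16.9650 1.0450 0.0000 0.0000] k=[0 0 0 0 2 20 0 0 0]
t=3: x=[0.0000 0.0000 0.0000 0.1100 2.8800 17.9100 1.1000 0.0000 0.0000] k=[0 0 0 0 4 20 3 0 0]
t=4: x=[0.0000 0.0000 0.0000 0.2200 4.6600 18.1850 3.7700 0.1650 0.0000] k=[0 0 0 0 3 17 3 0 0]
t=5: x=[0.0000 0.0000 0.0000 0.1650 3.6050 15.4600 3.6050 0.1650 0.0000] k=[0 0 0 0 6 18 4 0 0]
t=6: x=[0.0000 0.0000 0.0000 0.3300 6.3300 16.5700 4.5500 0.2200 0.0000] k=[0 0 0 1 3 21 2 1 0]
t=7: x=[0.0000 0.0000 0.0550 1.0550 3.8800 18.9650 2.9900 1.0000 0.0550] k=[0 0 0 0 7 18 4 0 0]
t=8: x=[0.0000 0.0000 0.0000 0.3850 7.2200 16.6250 4.5500 0.2200 0.0000] k=[0 0 0 0 5 13 5 0 0]
t=9: x=[0.0000 0.0000 0.0000 0.2750 5.1650 12.1200 5.1650 0.2750 0.0000] k=[0 0 0 3 5 8 9 0 0]
t=10: x=[0.0000 0.0000 0.1650 2.9450 5.0550 7.8900 8.4500 0.4950 0.0000] k=[0 0 0 6 8 7 12 0 0]
t=11: x=[0.0000 0.0000 0.3300 5.7800 7.8350 7.3300 11.0650 0.6600 0.0000] k=[0 0 0 7 6 7 14 0 0]
t=12: x=[0.0000 0.0000 0.3850 6.5600 6.1100 7.3300 12.8450 0.7700 0.0000] k=[0 0 0 10 6 6 16 4 0]
t=13: x=[0.0000 0.0000 0.5500 9.2300 6.2200 6.5500 14.7900 4.4400 0.2200] k=[0 0 4 6 4 11 15 1 2]
t=14: x=[0.0000 0.2200 3.8900 5.7800 4.4950 10.8350 14.0100 1.8250 1.9450] k=[0 4 8 9 2 13 12 0 2]
t=15: x=[0.2200 4.0000 7.8350 8.5600 2.9900 12.3400 11.3950 0.7700 1.8900] k=[4 6 10 8 3 8 15 0 5]
t=16: x=[4.1100 6.1100 9.6700 7.8350 3.5500 8.1100 13.7900 1.1000 4.7250] k=[5 10 8 12 4 6 13 4 6]

0.0488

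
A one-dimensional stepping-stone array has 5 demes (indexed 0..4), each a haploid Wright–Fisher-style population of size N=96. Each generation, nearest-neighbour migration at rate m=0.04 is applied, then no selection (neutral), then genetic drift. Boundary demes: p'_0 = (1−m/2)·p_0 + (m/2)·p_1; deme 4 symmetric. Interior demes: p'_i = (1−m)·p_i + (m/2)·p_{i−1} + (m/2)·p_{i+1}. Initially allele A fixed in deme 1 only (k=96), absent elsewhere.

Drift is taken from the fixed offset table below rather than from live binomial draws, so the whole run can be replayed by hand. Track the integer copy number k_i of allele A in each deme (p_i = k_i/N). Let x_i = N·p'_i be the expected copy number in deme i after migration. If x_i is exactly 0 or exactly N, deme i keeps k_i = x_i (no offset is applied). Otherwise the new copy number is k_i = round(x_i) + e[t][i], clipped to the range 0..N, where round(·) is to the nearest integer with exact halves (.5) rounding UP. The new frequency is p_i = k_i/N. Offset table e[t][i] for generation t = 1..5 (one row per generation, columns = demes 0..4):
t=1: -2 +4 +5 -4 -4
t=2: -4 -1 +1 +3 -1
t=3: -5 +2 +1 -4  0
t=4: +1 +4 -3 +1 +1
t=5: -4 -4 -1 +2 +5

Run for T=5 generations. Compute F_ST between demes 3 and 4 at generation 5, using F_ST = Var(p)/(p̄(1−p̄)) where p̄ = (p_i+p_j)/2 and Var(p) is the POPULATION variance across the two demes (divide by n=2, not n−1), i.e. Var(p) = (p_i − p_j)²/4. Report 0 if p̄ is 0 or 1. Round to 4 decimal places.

0.0027

t=0: k=[0 96 0 0 0]
t=1: x=[1.9200 92.1600 1.9200 0.0000 0.0000] k=[0 96 7 0 0]
t=2: x=[1.9200 92.3000 8.6400 0.1400 0.0000] k=[0 91 10 3 0]
t=3: x=[1.8200 87.5600 11.4800 3.0800 0.0600] k=[0 90 12 0 0]
t=4: x=[1.8000 86.6400 13.3200 0.2400 0.0000] k=[3 91 10 1 0]
t=5: x=[4.7600 87.6200 11.4400 1.1600 0.0200] k=[1 84 10 3 5]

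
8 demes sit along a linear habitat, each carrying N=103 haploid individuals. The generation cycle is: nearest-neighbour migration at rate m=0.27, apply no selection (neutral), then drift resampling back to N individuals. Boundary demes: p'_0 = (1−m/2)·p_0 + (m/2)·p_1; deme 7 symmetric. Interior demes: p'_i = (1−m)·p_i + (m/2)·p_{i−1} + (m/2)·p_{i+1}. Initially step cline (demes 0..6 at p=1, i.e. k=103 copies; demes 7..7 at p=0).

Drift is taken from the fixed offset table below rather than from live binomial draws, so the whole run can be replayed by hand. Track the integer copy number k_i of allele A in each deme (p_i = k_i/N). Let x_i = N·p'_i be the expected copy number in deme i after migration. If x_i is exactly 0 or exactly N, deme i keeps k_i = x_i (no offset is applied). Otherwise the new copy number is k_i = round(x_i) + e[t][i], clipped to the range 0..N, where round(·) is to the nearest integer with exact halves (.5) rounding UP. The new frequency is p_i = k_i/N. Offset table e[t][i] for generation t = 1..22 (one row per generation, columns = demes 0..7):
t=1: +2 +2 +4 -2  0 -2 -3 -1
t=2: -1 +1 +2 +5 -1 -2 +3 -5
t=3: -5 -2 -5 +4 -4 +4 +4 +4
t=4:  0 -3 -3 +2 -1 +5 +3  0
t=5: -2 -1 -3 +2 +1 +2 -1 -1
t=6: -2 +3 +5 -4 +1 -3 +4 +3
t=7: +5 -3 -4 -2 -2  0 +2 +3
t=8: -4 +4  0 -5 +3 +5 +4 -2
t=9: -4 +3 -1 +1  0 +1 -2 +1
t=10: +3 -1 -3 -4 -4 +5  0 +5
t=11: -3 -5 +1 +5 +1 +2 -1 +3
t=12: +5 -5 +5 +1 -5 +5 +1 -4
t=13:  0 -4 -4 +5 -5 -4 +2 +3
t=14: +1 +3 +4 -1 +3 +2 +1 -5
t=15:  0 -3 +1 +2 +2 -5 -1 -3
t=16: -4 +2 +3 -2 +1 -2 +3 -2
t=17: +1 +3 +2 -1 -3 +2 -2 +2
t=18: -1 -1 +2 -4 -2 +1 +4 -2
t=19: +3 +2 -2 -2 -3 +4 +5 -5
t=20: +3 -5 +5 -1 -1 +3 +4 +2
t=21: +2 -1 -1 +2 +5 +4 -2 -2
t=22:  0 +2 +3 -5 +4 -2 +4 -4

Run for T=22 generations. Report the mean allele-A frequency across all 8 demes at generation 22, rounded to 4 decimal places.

t=0: k=[103 103 103 103 103 103 103 0]
t=1: x=[103.0000 103.0000 103.0000 103.0000 103.0000 103.0000 89.0950 13.9050] k=[103 103 103 103 103 103 86 13]
t=2: x=[103.0000 103.0000 103.0000 103.0000 103.0000 100.7050 78.4400 22.8550] k=[103 103 103 103 103 99 81 18]
t=3: x=[103.0000 103.0000 103.0000 103.0000 102.4600 97.1100 74.9250 26.5050] k=[103 103 103 103 98 101 79 31]
t=4: x=[103.0000 103.0000 103.0000 102.3250 99.0800 97.6250 75.4900 37.4800] k=[103 103 103 103 98 103 78 37]
t=5: x=[103.0000 103.0000 103.0000 102.3250 99.3500 98.9500 75.8400 42.5350] k=[103 103 103 103 100 101 75 42]
t=6: x=[103.0000 103.0000 103.0000 102.5950 100.5400 97.3550 74.0550 46.4550] k=[103 103 103 99 102 94 78 49]
t=7: x=[103.0000 103.0000 102.4600 99.9450 100.5150 92.9200 76.2450 52.9150] k=[103 103 98 98 99 93 78 56]
t=8: x=[103.0000 102.3250 98.6750 98.1350 98.0550 91.7850 77.0550 58.9700] k=[103 103 99 93 101 97 81 57]
t=9: x=[103.0000 102.4600 98.7300 94.8900 99.3800 95.3800 79.9200 60.2400] k=[103 103 98 96 99 96 78 61]
t=10: x=[103.0000 102.3250 98.4050 96.6750 98.1900 93.9750 78.1350 63.2950] k=[103 101 95 93 94 99 78 68]
t=11: x=[102.7300 100.4600 95.5400 93.4050 94.5400 95.4900 79.4850 69.3500] k=[100 95 97 98 96 97 78 72]
t=12: x=[99.3250 95.9450 96.8650 97.5950 96.4050 94.3000 79.7550 72.8100] k=[103 91 102 99 91 99 81 69]
t=13: x=[101.3800 94.1050 100.1100 98.3250 93.1600 95.4900 81.8100 70.6200] k=[101 90 96 103 88 91 84 74]
t=14: x=[99.5150 92.2950 96.1350 100.0300 90.4300 89.6500 83.5950 75.3500] k=[101 95 100 99 93 92 85 70]
t=15: x=[100.1900 96.4850 99.1900 98.3250 93.6750 91.1900 83.9200 72.0250] k=[100 93 100 100 96 86 83 69]
t=16: x=[99.0550 94.8900 99.0550 99.4600 95.1900 86.9450 81.5150 70.8900] k=[95 97 102 97 96 85 85 69]
t=17: x=[95.2700 97.4050 100.6500 97.5400 94.6500 86.4850 82.8400 71.1600] k=[96 100 103 97 92 88 81 73]
t=18: x=[96.5400 99.8650 101.7850 97.1350 92.1350 87.5950 80.8650 74.0800] k=[96 99 103 93 90 89 85 72]
t=19: x=[96.4050 99.1350 101.1100 93.9450 90.2700 88.5950 83.7850 73.7550] k=[99 101 99 92 87 93 89 69]
t=20: x=[99.2700 100.4600 98.3250 92.2700 88.4850 91.6500 86.8400 71.7000] k=[102 95 103 91 87 95 91 74]
t=21: x=[101.0550 97.0250 100.3000 92.0800 88.6200 93.3800 89.2450 76.2950] k=[103 96 99 94 94 97 87 74]
t=22: x=[102.0550 97.3500 97.9200 94.6750 94.4050 95.2450 86.5950 75.7550] k=[102 99 101 90 98 93 91 72]

0.9053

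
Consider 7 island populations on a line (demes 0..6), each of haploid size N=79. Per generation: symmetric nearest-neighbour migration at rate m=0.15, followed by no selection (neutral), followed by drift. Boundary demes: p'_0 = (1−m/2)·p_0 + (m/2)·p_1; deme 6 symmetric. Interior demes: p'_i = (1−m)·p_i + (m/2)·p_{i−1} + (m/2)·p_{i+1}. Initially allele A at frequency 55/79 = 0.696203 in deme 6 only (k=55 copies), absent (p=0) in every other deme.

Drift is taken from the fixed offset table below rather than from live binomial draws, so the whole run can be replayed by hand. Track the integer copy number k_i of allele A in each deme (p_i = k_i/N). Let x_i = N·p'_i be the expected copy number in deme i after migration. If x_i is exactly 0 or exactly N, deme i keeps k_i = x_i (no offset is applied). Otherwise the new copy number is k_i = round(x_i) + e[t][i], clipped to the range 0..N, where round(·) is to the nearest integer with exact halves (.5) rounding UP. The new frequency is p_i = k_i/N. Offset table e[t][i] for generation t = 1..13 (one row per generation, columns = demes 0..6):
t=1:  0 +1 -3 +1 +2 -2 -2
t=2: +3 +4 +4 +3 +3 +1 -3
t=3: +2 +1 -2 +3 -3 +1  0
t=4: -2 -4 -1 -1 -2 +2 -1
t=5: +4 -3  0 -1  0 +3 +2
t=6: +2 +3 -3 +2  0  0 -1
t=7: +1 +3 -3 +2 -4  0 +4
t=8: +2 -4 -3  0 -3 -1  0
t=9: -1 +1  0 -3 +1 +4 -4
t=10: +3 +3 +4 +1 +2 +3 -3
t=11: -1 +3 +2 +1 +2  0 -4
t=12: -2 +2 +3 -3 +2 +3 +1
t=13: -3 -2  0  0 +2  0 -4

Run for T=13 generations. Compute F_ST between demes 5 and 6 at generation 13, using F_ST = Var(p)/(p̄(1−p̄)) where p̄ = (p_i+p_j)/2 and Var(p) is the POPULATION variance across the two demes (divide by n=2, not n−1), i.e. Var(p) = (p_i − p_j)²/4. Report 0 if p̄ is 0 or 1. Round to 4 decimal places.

0.0018

t=0: k=[0 0 0 0 0 0 55]
t=1: x=[0.0000 0.0000 0.0000 0.0000 0.0000 4.1250 50.8750] k=[0 0 0 0 0 2 49]
t=2: x=[0.0000 0.0000 0.0000 0.0000 0.1500 5.3750 45.4750] k=[0 0 0 0 3 6 42]
t=3: x=[0.0000 0.0000 0.0000 0.2250 3.0000 8.4750 39.3000] k=[0 0 0 3 0 9 39]
t=4: x=[0.0000 0.0000 0.2250 2.5500 0.9000 10.5750 36.7500] k=[0 0 0 2 0 13 36]
t=5: x=[0.0000 0.0000 0.1500 1.7000 1.1250 13.7500 34.2750] k=[0 0 0 1 1 17 36]
t=6: x=[0.0000 0.0000 0.0750 0.9250 2.2000 17.2250 34.5750] k=[0 0 0 3 2 17 34]
t=7: x=[0.0000 0.0000 0.2250 2.7000 3.2000 17.1500 32.7250] k=[0 0 0 5 0 17 37]
t=8: x=[0.0000 0.0000 0.3750 4.2500 1.6500 17.2250 35.5000] k=[0 0 0 4 0 16 36]
t=9: x=[0.0000 0.0000 0.3000 3.4000 1.5000 16.3000 34.5000] k=[0 0 0 0 3 20 31]
t=10: x=[0.0000 0.0000 0.0000 0.2250 4.0500 19.5500 30.1750] k=[0 0 0 1 6 23 27]
t=11: x=[0.0000 0.0000 0.0750 1.3000 6.9000 22.0250 26.7000] k=[0 0 2 2 9 22 23]
t=12: x=[0.0000 0.1500 1.8500 2.5250 9.4500 21.1000 22.9250] k=[0 2 5 0 11 24 24]
t=13: x=[0.1500 2.0750 4.4000 1.2000 11.1500 23.0250 24.0000] k=[0 0 4 1 13 23 20]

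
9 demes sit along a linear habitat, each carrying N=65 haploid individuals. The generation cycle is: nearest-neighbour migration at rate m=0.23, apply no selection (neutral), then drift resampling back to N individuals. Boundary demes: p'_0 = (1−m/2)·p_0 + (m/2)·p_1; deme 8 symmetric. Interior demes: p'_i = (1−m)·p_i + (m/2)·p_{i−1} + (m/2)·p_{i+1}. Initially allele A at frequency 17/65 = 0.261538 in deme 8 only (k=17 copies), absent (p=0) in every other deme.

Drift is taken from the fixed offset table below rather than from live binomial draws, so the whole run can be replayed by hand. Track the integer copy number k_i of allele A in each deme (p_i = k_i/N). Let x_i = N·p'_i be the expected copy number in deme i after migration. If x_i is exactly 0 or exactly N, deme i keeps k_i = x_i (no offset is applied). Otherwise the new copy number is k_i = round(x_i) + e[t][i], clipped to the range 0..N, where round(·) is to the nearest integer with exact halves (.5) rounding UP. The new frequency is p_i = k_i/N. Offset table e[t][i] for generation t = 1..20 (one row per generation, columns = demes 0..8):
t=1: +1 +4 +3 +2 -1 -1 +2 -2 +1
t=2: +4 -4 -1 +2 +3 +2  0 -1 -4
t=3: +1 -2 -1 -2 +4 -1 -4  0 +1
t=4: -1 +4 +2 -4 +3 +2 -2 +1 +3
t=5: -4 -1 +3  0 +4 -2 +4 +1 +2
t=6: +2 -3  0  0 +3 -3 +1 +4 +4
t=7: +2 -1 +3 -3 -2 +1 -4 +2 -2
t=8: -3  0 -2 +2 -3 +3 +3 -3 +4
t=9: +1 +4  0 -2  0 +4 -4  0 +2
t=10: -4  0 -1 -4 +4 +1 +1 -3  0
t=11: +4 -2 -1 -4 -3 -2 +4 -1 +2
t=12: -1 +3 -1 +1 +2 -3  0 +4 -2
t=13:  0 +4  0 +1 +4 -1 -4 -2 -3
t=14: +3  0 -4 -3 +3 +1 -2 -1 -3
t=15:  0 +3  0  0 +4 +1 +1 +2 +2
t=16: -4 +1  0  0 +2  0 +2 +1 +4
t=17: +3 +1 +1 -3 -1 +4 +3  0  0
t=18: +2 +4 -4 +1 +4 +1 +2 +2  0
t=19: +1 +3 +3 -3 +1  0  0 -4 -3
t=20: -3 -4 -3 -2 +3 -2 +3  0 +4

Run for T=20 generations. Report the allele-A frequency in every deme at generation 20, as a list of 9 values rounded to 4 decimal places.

t=0: k=[0 0 0 0 0 0 0 0 17]
t=1: x=[0.0000 0.0000 0.0000 0.0000 0.0000 0.0000 0.0000 1.9550 15.0450] k=[0 0 0 0 0 0 0 0 16]
t=2: x=[0.0000 0.0000 0.0000 0.0000 0.0000 0.0000 0.0000 1.8400 14.1600] k=[0 0 0 0 0 0 0 1 10]
t=3: x=[0.0000 0.0000 0.0000 0.0000 0.0000 0.0000 0.1150 1.9200 8.9650] k=[0 0 0 0 0 0 0 2 10]
t=4: x=[0.0000 0.0000 0.0000 0.0000 0.0000 0.0000 0.2300 2.6900 9.0800] k=[0 0 0 0 0 0 0 4 12]
t=5: x=[0.0000 0.0000 0.0000 0.0000 0.0000 0.0000 0.4600 4.4600 11.0800] k=[0 0 0 0 0 0 4 5 13]
t=6: x=[0.0000 0.0000 0.0000 0.0000 0.0000 0.4600 3.6550 5.8050 12.0800] k=[0 0 0 0 0 0 5 10 16]
t=7: x=[0.0000 0.0000 0.0000 0.0000 0.0000 0.5750 5.0000 10.1150 15.3100] k=[0 0 0 0 0 2 1 12 13]
t=8: x=[0.0000 0.0000 0.0000 0.0000 0.2300 1.6550 2.3800 10.8500 12.8850] k=[0 0 0 0 0 5 5 8 17]
t=9: x=[0.0000 0.0000 0.0000 0.0000 0.5750 4.4250 5.3450 8.6900 15.9650] k=[0 0 0 0 1 8 1 9 18]
t=10: x=[0.0000 0.0000 0.0000 0.1150 1.6900 6.3900 2.7250 9.1150 16.9650] k=[0 0 0 0 6 7 4 6 17]
t=11: x=[0.0000 0.0000 0.0000 0.6900 5.4250 6.5400 4.5750 7.0350 15.7350] k=[0 0 0 0 2 5 9 6 18]
t=12: x=[0.0000 0.0000 0.0000 0.2300 2.1150 5.1150 8.1950 7.7250 16.6200] k=[0 0 0 1 4 2 8 12 15]
t=13: x=[0.0000 0.0000 0.1150 1.2300 3.4250 2.9200 7.7700 11.8850 14.6550] k=[0 0 0 2 7 2 4 10 12]
t=14: x=[0.0000 0.0000 0.2300 2.3450 5.8500 2.8050 4.4600 9.5400 11.7700] k=[0 0 0 0 9 4 2 9 9]
t=15: x=[0.0000 0.0000 0.0000 1.0350 7.3900 4.3450 3.0350 8.1950 9.0000] k=[0 0 0 1 11 5 4 10 11]
t=16: x=[0.0000 0.0000 0.1150 2.0350 9.1600 5.5750 4.8050 9.4250 10.8850] k=[0 0 0 2 11 6 7 10 15]
t=17: x=[0.0000 0.0000 0.2300 2.8050 9.3900 6.6900 7.2300 10.2300 14.4250] k=[0 0 1 0 8 11 10 10 14]
t=18: x=[0.0000 0.1150 0.7700 1.0350 7.4250 10.5400 10.1150 10.4600 13.5400] k=[0 4 0 2 11 12 12 12 14]
t=19: x=[0.4600 3.0800 0.6900 2.8050 10.0800 11.8850 12.0000 12.2300 13.7700] k=[1 6 4 0 11 12 12 8 11]
t=20: x=[1.5750 5.1950 3.7700 1.7250 9.8500 11.8850 11.5400 8.8050 10.6550] k=[0 1 1 0 13 10 15 9 15]

[0.0000, 0.0154, 0.0154, 0.0000, 0.2000, 0.1538, 0.2308, 0.1385, 0.2308]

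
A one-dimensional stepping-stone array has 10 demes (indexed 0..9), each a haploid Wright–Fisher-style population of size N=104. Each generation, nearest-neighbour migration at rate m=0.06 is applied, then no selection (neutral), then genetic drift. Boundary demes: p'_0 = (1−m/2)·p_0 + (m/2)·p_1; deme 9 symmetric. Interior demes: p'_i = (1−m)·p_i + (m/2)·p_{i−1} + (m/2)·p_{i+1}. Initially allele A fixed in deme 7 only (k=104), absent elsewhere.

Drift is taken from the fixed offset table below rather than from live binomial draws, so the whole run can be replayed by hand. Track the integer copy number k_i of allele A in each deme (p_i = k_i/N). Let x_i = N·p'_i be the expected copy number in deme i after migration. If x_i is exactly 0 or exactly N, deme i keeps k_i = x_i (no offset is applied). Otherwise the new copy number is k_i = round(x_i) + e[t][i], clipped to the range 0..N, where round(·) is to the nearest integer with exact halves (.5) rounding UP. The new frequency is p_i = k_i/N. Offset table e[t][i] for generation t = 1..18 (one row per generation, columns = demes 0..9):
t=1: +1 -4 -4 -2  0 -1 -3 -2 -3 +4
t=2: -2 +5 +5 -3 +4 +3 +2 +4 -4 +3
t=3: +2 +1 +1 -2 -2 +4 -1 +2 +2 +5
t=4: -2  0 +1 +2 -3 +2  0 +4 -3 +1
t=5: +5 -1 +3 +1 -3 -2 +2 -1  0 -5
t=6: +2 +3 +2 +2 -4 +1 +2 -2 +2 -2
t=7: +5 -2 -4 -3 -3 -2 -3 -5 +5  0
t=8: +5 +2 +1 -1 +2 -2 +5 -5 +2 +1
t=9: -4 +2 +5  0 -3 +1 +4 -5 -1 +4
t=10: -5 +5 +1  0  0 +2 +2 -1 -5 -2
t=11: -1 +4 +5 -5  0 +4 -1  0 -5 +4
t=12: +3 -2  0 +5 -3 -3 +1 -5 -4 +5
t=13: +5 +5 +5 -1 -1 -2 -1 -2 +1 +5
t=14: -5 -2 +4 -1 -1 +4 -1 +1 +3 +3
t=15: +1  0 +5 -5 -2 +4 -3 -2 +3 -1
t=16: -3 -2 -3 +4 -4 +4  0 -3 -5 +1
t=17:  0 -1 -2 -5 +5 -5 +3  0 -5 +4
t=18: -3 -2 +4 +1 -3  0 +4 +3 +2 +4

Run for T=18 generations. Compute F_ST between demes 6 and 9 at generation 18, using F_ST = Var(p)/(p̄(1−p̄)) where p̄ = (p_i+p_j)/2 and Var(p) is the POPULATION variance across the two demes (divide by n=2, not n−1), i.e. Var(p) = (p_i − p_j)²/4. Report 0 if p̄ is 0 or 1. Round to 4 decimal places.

0.0000

t=0: k=[0 0 0 0 0 0 0 104 0 0]
t=1: x=[0.0000 0.0000 0.0000 0.0000 0.0000 0.0000 3.1200 97.7600 3.1200 0.0000] k=[0 0 0 0 0 0 0 96 0 0]
t=2: x=[0.0000 0.0000 0.0000 0.0000 0.0000 0.0000 2.8800 90.2400 2.8800 0.0000] k=[0 0 0 0 0 0 5 94 0 0]
t=3: x=[0.0000 0.0000 0.0000 0.0000 0.0000 0.1500 7.5200 88.5100 2.8200 0.0000] k=[0 0 0 0 0 4 7 91 5 0]
t=4: x=[0.0000 0.0000 0.0000 0.0000 0.1200 3.9700 9.4300 85.9000 7.4300 0.1500] k=[0 0 0 0 0 6 9 90 4 1]
t=5: x=[0.0000 0.0000 0.0000 0.0000 0.1800 5.9100 11.3400 84.9900 6.4900 1.0900] k=[0 0 0 0 0 4 13 84 6 0]
t=6: x=[0.0000 0.0000 0.0000 0.0000 0.1200 4.1500 14.8600 79.5300 8.1600 0.1800] k=[0 0 0 0 0 5 17 78 10 0]
t=7: x=[0.0000 0.0000 0.0000 0.0000 0.1500 5.2100 18.4700 74.1300 11.7400 0.3000] k=[0 0 0 0 0 3 15 69 17 0]
t=8: x=[0.0000 0.0000 0.0000 0.0000 0.0900 3.2700 16.2600 65.8200 18.0500 0.5100] k=[0 0 0 0 2 1 21 61 20 2]
t=9: x=[0.0000 0.0000 0.0000 0.0600 1.9100 1.6300 21.6000 58.5700 20.6900 2.5400] k=[0 0 0 0 0 3 26 54 20 7]
t=10: x=[0.0000 0.0000 0.0000 0.0000 0.0900 3.6000 26.1500 52.1400 20.6300 7.3900] k=[0 0 0 0 0 6 28 51 16 5]
t=11: x=[0.0000 0.0000 0.0000 0.0000 0.1800 6.4800 28.0300 49.2600 16.7200 5.3300] k=[0 0 0 0 0 10 27 49 12 9]
t=12: x=[0.0000 0.0000 0.0000 0.0000 0.3000 10.2100 27.1500 47.2300 13.0200 9.0900] k=[0 0 0 0 0 7 28 42 9 14]
t=13: x=[0.0000 0.0000 0.0000 0.0000 0.2100 7.4200 27.7900 40.5900 10.1400 13.8500] k=[0 0 0 0 0 5 27 39 11 19]
t=14: x=[0.0000 0.0000 0.0000 0.0000 0.1500 5.5100 26.7000 37.8000 12.0800 18.7600] k=[0 0 0 0 0 10 26 39 15 22]
t=15: x=[0.0000 0.0000 0.0000 0.0000 0.3000 10.1800 25.9100 37.8900 15.9300 21.7900] k=[0 0 0 0 0 14 23 36 19 21]
t=16: x=[0.0000 0.0000 0.0000 0.0000 0.4200 13.8500 23.1200 35.1000 19.5700 20.9400] k=[0 0 0 0 0 18 23 32 15 22]
t=17: x=[0.0000 0.0000 0.0000 0.0000 0.5400 17.6100 23.1200 31.2200 15.7200 21.7900] k=[0 0 0 0 6 13 26 31 11 26]
t=18: x=[0.0000 0.0000 0.0000 0.1800 6.0300 13.1800 25.7600 30.2500 12.0500 25.5500] k=[0 0 0 1 3 13 30 33 14 30]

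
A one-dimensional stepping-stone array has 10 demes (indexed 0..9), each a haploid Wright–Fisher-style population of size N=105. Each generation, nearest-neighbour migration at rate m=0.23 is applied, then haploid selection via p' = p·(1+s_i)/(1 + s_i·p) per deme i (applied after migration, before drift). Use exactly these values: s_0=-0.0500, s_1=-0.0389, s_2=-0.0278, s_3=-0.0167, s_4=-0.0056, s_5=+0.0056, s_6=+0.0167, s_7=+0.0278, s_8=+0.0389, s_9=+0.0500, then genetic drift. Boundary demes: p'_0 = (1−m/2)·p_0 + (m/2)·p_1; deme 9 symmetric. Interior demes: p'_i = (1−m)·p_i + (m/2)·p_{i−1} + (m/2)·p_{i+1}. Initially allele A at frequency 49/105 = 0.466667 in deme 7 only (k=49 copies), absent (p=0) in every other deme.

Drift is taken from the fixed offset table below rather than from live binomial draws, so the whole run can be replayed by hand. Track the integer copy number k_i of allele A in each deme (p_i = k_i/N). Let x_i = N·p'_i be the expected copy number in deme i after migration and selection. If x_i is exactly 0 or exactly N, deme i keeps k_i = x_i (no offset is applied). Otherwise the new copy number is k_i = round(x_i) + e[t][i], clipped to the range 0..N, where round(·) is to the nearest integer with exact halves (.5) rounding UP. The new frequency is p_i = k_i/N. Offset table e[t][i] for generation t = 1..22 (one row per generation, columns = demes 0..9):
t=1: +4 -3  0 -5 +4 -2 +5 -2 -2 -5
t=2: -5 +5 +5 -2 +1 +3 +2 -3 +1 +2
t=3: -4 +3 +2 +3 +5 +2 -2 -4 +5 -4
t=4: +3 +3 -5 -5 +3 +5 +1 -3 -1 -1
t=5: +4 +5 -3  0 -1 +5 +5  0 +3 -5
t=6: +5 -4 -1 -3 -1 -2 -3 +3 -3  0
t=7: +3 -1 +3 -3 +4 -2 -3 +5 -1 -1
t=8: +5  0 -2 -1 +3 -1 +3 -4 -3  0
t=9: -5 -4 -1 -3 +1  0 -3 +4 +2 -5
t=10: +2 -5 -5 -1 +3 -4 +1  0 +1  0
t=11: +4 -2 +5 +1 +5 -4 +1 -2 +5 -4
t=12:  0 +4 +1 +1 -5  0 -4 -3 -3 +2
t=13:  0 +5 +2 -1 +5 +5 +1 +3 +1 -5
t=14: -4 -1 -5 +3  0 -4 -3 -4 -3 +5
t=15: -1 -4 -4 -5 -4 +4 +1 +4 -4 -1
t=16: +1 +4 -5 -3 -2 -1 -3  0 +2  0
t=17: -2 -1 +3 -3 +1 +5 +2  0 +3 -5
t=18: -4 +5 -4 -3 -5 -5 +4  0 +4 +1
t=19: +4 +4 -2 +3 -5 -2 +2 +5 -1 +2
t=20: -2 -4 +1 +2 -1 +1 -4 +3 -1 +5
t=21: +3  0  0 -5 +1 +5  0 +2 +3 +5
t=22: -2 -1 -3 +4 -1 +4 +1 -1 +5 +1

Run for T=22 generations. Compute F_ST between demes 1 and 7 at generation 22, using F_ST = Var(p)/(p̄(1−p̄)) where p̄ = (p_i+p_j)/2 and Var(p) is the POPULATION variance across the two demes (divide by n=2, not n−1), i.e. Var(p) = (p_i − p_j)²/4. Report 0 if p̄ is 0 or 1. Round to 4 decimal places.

t=0: k=[0 0 0 0 0 0 0 49 0 0]
t=1: x=[0.0000 0.0000 0.0000 0.0000 0.0000 0.0000 5.7240 38.3953 5.8420 0.0000] k=[0 0 0 0 0 0 11 36 4 0]
t=2: x=[0.0000 0.0000 0.0000 0.0000 0.0000 1.2720 12.7949 30.0295 7.4808 0.4829] k=[0 0 0 0 0 4 15 27 8 2]
t=3: x=[0.0000 0.0000 0.0000 0.0000 0.4574 4.8307 15.3306 23.9380 9.8298 2.8209] k=[0 0 0 0 5 7 13 20 15 0]
t=4: x=[0.0000 0.0000 0.0000 0.5654 4.6301 7.4988 13.3063 19.0438 14.3153 1.8098] k=[0 0 0 0 8 12 14 16 13 1]
t=5: x=[0.0000 0.0000 0.0000 0.9048 7.5008 11.8285 14.2022 15.7893 12.3756 2.4962] k=[0 0 0 1 7 17 19 16 15 0]
t=6: x=[0.0000 0.0000 0.1118 1.5491 7.4212 16.1562 18.6780 16.6098 13.8422 1.8098] k=[0 0 0 0 6 14 16 20 11 2]
t=7: x=[0.0000 0.0000 0.0000 0.6786 6.1972 13.3750 16.4586 18.9267 11.3815 3.1822] k=[0 0 0 0 10 11 13 24 10 2]
t=8: x=[0.0000 0.0000 0.0000 1.1310 8.9191 11.1706 14.2376 21.5915 11.0620 3.0617] k=[0 0 0 0 12 10 17 18 8 3]
t=9: x=[0.0000 0.0000 0.0000 1.3573 10.3375 11.0903 16.5395 17.1244 8.8804 3.7474] k=[0 0 0 0 11 11 14 21 11 0]
t=10: x=[0.0000 0.0000 0.0000 1.2441 9.6855 11.4016 14.6677 19.4762 11.2630 1.3275] k=[0 0 0 0 13 7 16 19 12 1]
t=11: x=[0.0000 0.0000 0.0000 1.4704 10.7606 8.7698 15.5279 18.2599 11.9379 2.3757] k=[0 0 0 2 16 5 17 16 17 0]
t=12: x=[0.0000 0.0000 0.2236 3.3253 13.0606 7.6847 15.7252 16.6098 15.4255 2.0508] k=[0 0 1 4 8 8 12 14 12 4]
t=13: x=[0.0000 0.1105 1.1962 4.0489 7.5008 8.5035 11.9442 13.8667 11.7009 5.1539] k=[0 5 3 3 13 14 13 17 13 0]
t=14: x=[0.5464 4.0381 3.1429 4.0834 11.9056 13.8370 13.7720 16.4570 12.3756 1.5686] k=[0 3 0 7 12 10 11 12 9 7]
t=15: x=[0.3278 2.2220 1.1184 6.6641 11.1390 10.3972 11.1642 11.8247 9.4377 7.5655] k=[0 0 0 2 7 14 12 16 5 7]
t=16: x=[0.0000 0.0000 0.2236 2.3067 7.1923 13.0286 12.8759 14.6166 6.7315 7.0857] k=[0 0 0 0 5 12 10 15 9 7]
t=17: x=[0.0000 0.0000 0.0000 0.5654 5.2022 11.0200 10.9666 14.0657 9.7937 7.5655] k=[0 0 0 0 6 16 13 14 13 3]
t=18: x=[0.0000 0.0000 0.0000 0.6786 6.4260 14.5750 13.6555 14.1014 12.3756 4.3489] k=[0 0 0 0 1 10 18 14 16 5]
t=19: x=[0.0000 0.0000 0.0000 0.1131 1.9094 9.9351 16.8530 15.0399 14.9887 6.5587] k=[0 0 0 3 0 8 19 20 14 9]
t=20: x=[0.0000 0.0000 0.3354 2.2723 1.2580 8.3880 18.0967 19.6289 14.5878 10.0081] k=[0 0 1 4 0 9 14 23 14 15]
t=21: x=[0.0000 0.1105 1.1962 3.1432 1.4867 8.5839 14.6677 21.3933 15.6515 15.5192] k=[0 0 1 0 2 14 15 23 19 21]
t=22: x=[0.0000 0.1105 0.7487 0.3393 3.1329 12.7976 16.0287 22.0946 20.3078 21.5949] k=[0 0 0 4 2 17 17 21 25 23]

0.1111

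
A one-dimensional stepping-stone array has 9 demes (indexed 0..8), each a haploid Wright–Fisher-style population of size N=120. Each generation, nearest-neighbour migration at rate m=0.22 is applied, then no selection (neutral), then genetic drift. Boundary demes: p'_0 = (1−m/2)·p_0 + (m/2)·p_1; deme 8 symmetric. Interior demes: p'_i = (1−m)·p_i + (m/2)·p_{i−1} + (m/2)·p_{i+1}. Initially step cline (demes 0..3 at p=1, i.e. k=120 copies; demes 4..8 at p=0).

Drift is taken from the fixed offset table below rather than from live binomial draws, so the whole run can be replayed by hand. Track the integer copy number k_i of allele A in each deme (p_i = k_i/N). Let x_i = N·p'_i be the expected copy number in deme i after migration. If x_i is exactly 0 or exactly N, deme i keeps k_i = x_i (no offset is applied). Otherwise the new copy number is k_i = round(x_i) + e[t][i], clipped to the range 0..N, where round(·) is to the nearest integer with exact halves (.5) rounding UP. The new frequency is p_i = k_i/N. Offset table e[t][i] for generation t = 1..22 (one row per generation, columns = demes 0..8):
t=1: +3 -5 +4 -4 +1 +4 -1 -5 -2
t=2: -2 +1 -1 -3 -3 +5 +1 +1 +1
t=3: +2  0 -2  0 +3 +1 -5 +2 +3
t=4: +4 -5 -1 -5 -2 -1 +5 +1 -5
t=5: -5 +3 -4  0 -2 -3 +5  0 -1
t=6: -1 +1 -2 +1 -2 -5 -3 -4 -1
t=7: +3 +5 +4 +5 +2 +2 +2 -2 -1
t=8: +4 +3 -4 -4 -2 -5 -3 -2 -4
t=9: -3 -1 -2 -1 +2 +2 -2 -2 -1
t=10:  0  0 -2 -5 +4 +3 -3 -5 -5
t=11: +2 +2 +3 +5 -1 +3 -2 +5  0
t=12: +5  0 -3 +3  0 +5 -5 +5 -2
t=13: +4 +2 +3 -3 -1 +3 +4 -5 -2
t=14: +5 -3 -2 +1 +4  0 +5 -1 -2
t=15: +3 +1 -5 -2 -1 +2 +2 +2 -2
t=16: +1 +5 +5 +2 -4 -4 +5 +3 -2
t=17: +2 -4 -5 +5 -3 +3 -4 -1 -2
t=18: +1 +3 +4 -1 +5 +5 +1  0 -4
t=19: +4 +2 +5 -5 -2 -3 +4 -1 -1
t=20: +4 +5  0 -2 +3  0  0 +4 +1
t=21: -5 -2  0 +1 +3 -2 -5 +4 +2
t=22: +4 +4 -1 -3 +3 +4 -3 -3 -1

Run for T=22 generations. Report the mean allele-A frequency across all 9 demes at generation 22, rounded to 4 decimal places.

0.4778

t=0: k=[120 120 120 120 0 0 0 0 0]
t=1: x=[120.0000 120.0000 120.0000 106.8000 13.2000 0.0000 0.0000 0.0000 0.0000] k=[120 120 120 103 14 0 0 0 0]
t=2: x=[120.0000 120.0000 118.1300 95.0800 22.2500 1.5400 0.0000 0.0000 0.0000] k=[120 120 117 92 19 7 0 0 0]
t=3: x=[120.0000 119.6700 114.5800 86.7200 25.7100 7.5500 0.7700 0.0000 0.0000] k=[120 120 113 87 29 9 0 0 0]
t=4: x=[120.0000 119.2300 110.9100 83.4800 33.1800 10.2100 0.9900 0.0000 0.0000] k=[120 114 110 78 31 9 6 0 0]
t=5: x=[119.3400 114.2200 106.9200 76.3500 33.7500 11.0900 5.6700 0.6600 0.0000] k=[114 117 103 76 32 8 11 1 0]
t=6: x=[114.3300 115.1300 101.5700 74.1300 34.2000 10.9700 9.5700 1.9900 0.1100] k=[113 116 100 75 32 6 7 0 0]
t=7: x=[113.3300 113.9100 99.0100 73.0200 33.8700 8.9700 6.1200 0.7700 0.0000] k=[116 119 103 78 36 11 8 0 0]
t=8: x=[116.3300 116.9100 102.0100 76.1300 37.8700 13.4200 7.4500 0.8800 0.0000] k=[120 120 98 72 36 8 4 0 0]
t=9: x=[120.0000 117.5800 97.5600 70.9000 36.8800 10.6400 4.0000 0.4400 0.0000] k=[120 117 96 70 39 13 2 0 0]
t=10: x=[119.6700 115.0200 95.4500 69.4500 39.5500 14.6500 2.9900 0.2200 0.0000] k=[120 115 93 64 44 18 0 0 0]
t=11: x=[119.4500 113.1300 92.2300 64.9900 43.3400 18.8800 1.9800 0.0000 0.0000] k=[120 115 95 70 42 22 0 0 0]
t=12: x=[119.4500 113.3500 94.4500 69.6700 42.8800 21.7800 2.4200 0.0000 0.0000] k=[120 113 91 73 43 27 0 0 0]
t=13: x=[119.2300 111.3500 91.4400 71.6800 44.5400 25.7900 2.9700 0.0000 0.0000] k=[120 113 94 69 44 29 7 0 0]
t=14: x=[119.2300 111.6800 93.3400 69.0000 45.1000 28.2300 8.6500 0.7700 0.0000] k=[120 109 91 70 49 28 14 0 0]
t=15: x=[118.7900 108.2300 90.6700 70.0000 49.0000 28.7700 14.0000 1.5400 0.0000] k=[120 109 86 68 48 31 16 4 0]
t=16: x=[118.7900 107.6800 86.5500 67.7800 48.3300 31.2200 16.3300 4.8800 0.4400] k=[120 113 92 70 44 27 21 8 0]
t=17: x=[119.2300 111.4600 91.8900 69.5600 44.9900 28.2100 20.2300 8.5500 0.8800] k=[120 107 87 75 42 31 16 8 0]
t=18: x=[118.5700 106.2300 87.8800 72.6900 44.4200 30.5600 16.7700 8.0000 0.8800] k=[120 109 92 72 49 36 18 8 0]
t=19: x=[118.7900 108.3400 91.6700 71.6700 50.1000 35.4500 18.8800 8.2200 0.8800] k=[120 110 97 67 48 32 23 7 0]
t=20: x=[118.9000 109.6700 95.1300 68.2100 48.3300 32.7700 22.2300 7.9900 0.7700] k=[120 115 95 66 51 33 22 12 2]
t=21: x=[119.4500 113.3500 94.0100 67.5400 50.6700 33.7700 22.1100 12.0000 3.1000] k=[114 111 94 69 54 32 17 16 5]
t=22: x=[113.6700 109.4600 93.1200 70.1000 53.2300 32.7700 18.5400 14.9000 6.2100] k=[118 113 92 67 56 37 16 12 5]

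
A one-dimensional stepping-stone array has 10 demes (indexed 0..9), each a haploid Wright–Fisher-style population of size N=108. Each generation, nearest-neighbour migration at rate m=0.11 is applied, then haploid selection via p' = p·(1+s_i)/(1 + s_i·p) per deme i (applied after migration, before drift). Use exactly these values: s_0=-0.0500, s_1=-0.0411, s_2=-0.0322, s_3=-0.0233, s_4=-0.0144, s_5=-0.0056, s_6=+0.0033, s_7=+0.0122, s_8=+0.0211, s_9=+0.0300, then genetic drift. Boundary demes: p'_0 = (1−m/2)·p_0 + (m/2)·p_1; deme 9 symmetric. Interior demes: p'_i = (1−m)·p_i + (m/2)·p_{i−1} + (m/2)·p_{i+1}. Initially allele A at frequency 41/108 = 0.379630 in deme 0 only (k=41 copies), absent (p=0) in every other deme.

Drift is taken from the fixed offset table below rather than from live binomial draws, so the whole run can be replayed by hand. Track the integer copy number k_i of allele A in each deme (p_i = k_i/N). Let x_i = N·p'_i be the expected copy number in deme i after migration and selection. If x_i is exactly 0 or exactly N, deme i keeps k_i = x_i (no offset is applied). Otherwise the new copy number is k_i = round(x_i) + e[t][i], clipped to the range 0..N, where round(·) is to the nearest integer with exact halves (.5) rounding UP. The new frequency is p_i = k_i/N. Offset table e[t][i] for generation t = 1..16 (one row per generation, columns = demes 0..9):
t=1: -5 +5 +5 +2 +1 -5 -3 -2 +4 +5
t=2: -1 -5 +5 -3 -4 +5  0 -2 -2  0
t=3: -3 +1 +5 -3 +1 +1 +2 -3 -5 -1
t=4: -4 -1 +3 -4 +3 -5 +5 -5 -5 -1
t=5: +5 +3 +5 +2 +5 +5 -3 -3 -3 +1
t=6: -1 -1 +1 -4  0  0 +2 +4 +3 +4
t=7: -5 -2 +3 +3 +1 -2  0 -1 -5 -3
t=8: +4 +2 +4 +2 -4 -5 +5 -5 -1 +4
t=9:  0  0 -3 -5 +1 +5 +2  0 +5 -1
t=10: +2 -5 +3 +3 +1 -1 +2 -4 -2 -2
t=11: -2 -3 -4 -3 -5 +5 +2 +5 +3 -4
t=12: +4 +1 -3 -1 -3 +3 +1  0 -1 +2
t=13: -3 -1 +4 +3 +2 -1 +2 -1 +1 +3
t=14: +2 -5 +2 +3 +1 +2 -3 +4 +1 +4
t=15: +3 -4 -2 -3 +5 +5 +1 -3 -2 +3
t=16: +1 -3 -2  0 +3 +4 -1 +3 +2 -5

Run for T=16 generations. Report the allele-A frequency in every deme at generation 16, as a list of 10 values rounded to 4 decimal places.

t=0: k=[41 0 0 0 0 0 0 0 0 0]
t=1: x=[37.4800 2.1642 0.0000 0.0000 0.0000 0.0000 0.0000 0.0000 0.0000 0.0000] k=[32 7 0 0 0 0 0 0 0 0]
t=2: x=[29.5122 7.6850 0.3726 0.0000 0.0000 0.0000 0.0000 0.0000 0.0000 0.0000] k=[29 3 5 0 0 0 0 0 0 0]
t=3: x=[26.5301 4.3609 4.4726 0.2686 0.0000 0.0000 0.0000 0.0000 0.0000 0.0000] k=[24 5 9 0 0 0 0 0 0 0]
t=4: x=[22.0415 6.0219 8.0381 0.4835 0.0000 0.0000 0.0000 0.0000 0.0000 0.0000] k=[18 5 11 0 0 0 0 0 0 0]
t=5: x=[16.5532 5.8099 9.7702 0.5910 0.0000 0.0000 0.0000 0.0000 0.0000 0.0000] k=[22 9 15 3 0 0 0 0 0 0]
t=6: x=[20.4220 9.6691 13.6158 3.4161 0.1626 0.0000 0.0000 0.0000 0.0000 0.0000] k=[19 9 15 0 0 0 0 0 0 0]
t=7: x=[17.6785 9.5097 13.4547 0.8059 0.0000 0.0000 0.0000 0.0000 0.0000 0.0000] k=[13 8 16 4 0 0 0 0 0 0]
t=8: x=[12.1604 8.3846 14.4846 4.3407 0.2168 0.0000 0.0000 0.0000 0.0000 0.0000] k=[16 10 18 6 0 0 0 0 0 0]
t=9: x=[14.9953 10.3699 16.4386 6.1910 0.3253 0.0000 0.0000 0.0000 0.0000 0.0000] k=[15 10 13 1 1 0 0 0 0 0]
t=10: x=[14.0848 10.0508 11.8259 1.6219 0.9315 0.0547 0.0000 0.0000 0.0000 0.0000] k=[16 5 15 5 2 0 0 0 0 0]
t=11: x=[14.7302 5.9159 13.5084 5.2656 2.0260 0.1094 0.0000 0.0000 0.0000 0.0000] k=[13 3 10 2 0 5 0 0 0 0]
t=12: x=[11.8961 3.7789 8.9039 2.2769 0.3795 4.4261 0.2759 0.0000 0.0000 0.0000] k=[16 5 6 1 0 7 1 0 0 0]
t=13: x=[14.7302 5.4391 5.4967 1.1919 0.4337 6.2518 1.2792 0.0557 0.0000 0.0000] k=[12 4 9 4 2 5 3 0 0 0]
t=14: x=[11.0411 4.5293 8.1986 4.0716 2.2429 4.6997 2.9545 0.1670 0.0000 0.0000] k=[13 0 10 7 3 7 0 4 0 0]
t=15: x=[11.7375 1.2136 9.0110 6.7934 3.3920 6.3613 0.6070 3.6020 0.2246 0.0000] k=[15 0 7 4 8 11 2 1 0 0]
t=16: x=[13.5552 1.1608 6.2543 4.2869 7.8389 10.2876 2.4479 1.0121 0.0562 0.0000] k=[15 0 4 4 11 14 1 4 2 0]

[0.1389, 0.0000, 0.0370, 0.0370, 0.1019, 0.1296, 0.0093, 0.0370, 0.0185, 0.0000]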